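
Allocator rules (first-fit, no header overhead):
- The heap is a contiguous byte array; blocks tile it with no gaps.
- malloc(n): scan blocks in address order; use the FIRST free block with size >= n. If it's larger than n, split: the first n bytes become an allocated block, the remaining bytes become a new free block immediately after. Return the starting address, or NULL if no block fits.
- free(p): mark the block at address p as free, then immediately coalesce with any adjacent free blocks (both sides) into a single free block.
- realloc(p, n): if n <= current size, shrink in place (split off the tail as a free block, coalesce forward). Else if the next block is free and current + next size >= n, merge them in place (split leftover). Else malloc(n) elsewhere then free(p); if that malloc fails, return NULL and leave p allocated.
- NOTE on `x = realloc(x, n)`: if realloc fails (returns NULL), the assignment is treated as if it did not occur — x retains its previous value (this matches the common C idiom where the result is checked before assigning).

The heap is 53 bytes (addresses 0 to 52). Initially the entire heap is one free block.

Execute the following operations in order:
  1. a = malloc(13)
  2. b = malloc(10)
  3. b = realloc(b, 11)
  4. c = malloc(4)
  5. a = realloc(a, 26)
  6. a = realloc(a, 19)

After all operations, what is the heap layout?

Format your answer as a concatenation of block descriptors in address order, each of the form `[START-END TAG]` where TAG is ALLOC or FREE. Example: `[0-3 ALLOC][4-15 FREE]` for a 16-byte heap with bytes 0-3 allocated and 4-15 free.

Answer: [0-12 FREE][13-23 ALLOC][24-27 ALLOC][28-46 ALLOC][47-52 FREE]

Derivation:
Op 1: a = malloc(13) -> a = 0; heap: [0-12 ALLOC][13-52 FREE]
Op 2: b = malloc(10) -> b = 13; heap: [0-12 ALLOC][13-22 ALLOC][23-52 FREE]
Op 3: b = realloc(b, 11) -> b = 13; heap: [0-12 ALLOC][13-23 ALLOC][24-52 FREE]
Op 4: c = malloc(4) -> c = 24; heap: [0-12 ALLOC][13-23 ALLOC][24-27 ALLOC][28-52 FREE]
Op 5: a = realloc(a, 26) -> NULL (a unchanged); heap: [0-12 ALLOC][13-23 ALLOC][24-27 ALLOC][28-52 FREE]
Op 6: a = realloc(a, 19) -> a = 28; heap: [0-12 FREE][13-23 ALLOC][24-27 ALLOC][28-46 ALLOC][47-52 FREE]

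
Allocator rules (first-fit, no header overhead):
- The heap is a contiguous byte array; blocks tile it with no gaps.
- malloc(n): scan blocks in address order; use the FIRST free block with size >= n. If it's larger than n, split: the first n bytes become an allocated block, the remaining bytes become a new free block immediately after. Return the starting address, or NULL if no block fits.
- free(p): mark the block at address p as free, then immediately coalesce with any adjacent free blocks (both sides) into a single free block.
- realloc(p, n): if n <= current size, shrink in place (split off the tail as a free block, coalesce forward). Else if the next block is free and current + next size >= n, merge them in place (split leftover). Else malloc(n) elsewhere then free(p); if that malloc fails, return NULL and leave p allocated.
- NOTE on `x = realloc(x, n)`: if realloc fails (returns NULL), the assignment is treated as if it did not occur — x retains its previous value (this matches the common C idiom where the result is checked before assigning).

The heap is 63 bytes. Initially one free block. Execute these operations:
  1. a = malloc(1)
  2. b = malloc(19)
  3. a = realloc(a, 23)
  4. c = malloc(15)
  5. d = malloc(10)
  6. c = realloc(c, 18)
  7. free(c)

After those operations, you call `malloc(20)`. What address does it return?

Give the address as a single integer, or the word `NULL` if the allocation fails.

Answer: 43

Derivation:
Op 1: a = malloc(1) -> a = 0; heap: [0-0 ALLOC][1-62 FREE]
Op 2: b = malloc(19) -> b = 1; heap: [0-0 ALLOC][1-19 ALLOC][20-62 FREE]
Op 3: a = realloc(a, 23) -> a = 20; heap: [0-0 FREE][1-19 ALLOC][20-42 ALLOC][43-62 FREE]
Op 4: c = malloc(15) -> c = 43; heap: [0-0 FREE][1-19 ALLOC][20-42 ALLOC][43-57 ALLOC][58-62 FREE]
Op 5: d = malloc(10) -> d = NULL; heap: [0-0 FREE][1-19 ALLOC][20-42 ALLOC][43-57 ALLOC][58-62 FREE]
Op 6: c = realloc(c, 18) -> c = 43; heap: [0-0 FREE][1-19 ALLOC][20-42 ALLOC][43-60 ALLOC][61-62 FREE]
Op 7: free(c) -> (freed c); heap: [0-0 FREE][1-19 ALLOC][20-42 ALLOC][43-62 FREE]
malloc(20): first-fit scan over [0-0 FREE][1-19 ALLOC][20-42 ALLOC][43-62 FREE] -> 43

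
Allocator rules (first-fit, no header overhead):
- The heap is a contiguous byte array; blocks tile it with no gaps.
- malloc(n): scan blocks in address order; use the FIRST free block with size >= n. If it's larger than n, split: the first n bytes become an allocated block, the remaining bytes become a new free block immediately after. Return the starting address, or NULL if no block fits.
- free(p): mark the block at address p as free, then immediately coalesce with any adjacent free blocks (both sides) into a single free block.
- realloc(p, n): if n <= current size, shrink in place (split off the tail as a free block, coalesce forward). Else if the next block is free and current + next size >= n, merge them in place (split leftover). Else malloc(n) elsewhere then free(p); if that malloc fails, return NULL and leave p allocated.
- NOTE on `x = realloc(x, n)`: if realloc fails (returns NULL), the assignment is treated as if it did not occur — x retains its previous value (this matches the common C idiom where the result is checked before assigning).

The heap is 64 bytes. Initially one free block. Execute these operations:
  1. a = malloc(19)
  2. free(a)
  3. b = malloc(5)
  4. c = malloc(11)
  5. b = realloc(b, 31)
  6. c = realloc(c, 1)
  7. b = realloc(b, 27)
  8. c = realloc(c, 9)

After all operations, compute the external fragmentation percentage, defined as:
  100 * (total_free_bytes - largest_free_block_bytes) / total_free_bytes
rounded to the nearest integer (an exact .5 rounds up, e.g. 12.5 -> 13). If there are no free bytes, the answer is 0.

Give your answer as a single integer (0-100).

Op 1: a = malloc(19) -> a = 0; heap: [0-18 ALLOC][19-63 FREE]
Op 2: free(a) -> (freed a); heap: [0-63 FREE]
Op 3: b = malloc(5) -> b = 0; heap: [0-4 ALLOC][5-63 FREE]
Op 4: c = malloc(11) -> c = 5; heap: [0-4 ALLOC][5-15 ALLOC][16-63 FREE]
Op 5: b = realloc(b, 31) -> b = 16; heap: [0-4 FREE][5-15 ALLOC][16-46 ALLOC][47-63 FREE]
Op 6: c = realloc(c, 1) -> c = 5; heap: [0-4 FREE][5-5 ALLOC][6-15 FREE][16-46 ALLOC][47-63 FREE]
Op 7: b = realloc(b, 27) -> b = 16; heap: [0-4 FREE][5-5 ALLOC][6-15 FREE][16-42 ALLOC][43-63 FREE]
Op 8: c = realloc(c, 9) -> c = 5; heap: [0-4 FREE][5-13 ALLOC][14-15 FREE][16-42 ALLOC][43-63 FREE]
Free blocks: [5 2 21] total_free=28 largest=21 -> 100*(28-21)/28 = 700/28 = 25

Answer: 25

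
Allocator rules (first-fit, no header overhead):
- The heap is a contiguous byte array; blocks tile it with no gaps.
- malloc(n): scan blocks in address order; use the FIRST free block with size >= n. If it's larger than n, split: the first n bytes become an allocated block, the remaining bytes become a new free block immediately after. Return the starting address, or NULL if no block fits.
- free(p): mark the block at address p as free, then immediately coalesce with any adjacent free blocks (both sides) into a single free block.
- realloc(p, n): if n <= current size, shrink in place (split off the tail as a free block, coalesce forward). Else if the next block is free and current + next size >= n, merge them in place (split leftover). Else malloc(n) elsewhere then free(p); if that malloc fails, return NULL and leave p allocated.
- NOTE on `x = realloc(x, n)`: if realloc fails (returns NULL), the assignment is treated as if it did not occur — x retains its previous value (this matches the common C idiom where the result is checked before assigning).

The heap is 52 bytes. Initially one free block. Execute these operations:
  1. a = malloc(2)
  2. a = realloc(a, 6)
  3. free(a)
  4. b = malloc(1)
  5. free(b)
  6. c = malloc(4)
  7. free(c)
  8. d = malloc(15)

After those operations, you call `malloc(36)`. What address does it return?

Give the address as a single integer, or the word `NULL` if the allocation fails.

Answer: 15

Derivation:
Op 1: a = malloc(2) -> a = 0; heap: [0-1 ALLOC][2-51 FREE]
Op 2: a = realloc(a, 6) -> a = 0; heap: [0-5 ALLOC][6-51 FREE]
Op 3: free(a) -> (freed a); heap: [0-51 FREE]
Op 4: b = malloc(1) -> b = 0; heap: [0-0 ALLOC][1-51 FREE]
Op 5: free(b) -> (freed b); heap: [0-51 FREE]
Op 6: c = malloc(4) -> c = 0; heap: [0-3 ALLOC][4-51 FREE]
Op 7: free(c) -> (freed c); heap: [0-51 FREE]
Op 8: d = malloc(15) -> d = 0; heap: [0-14 ALLOC][15-51 FREE]
malloc(36): first-fit scan over [0-14 ALLOC][15-51 FREE] -> 15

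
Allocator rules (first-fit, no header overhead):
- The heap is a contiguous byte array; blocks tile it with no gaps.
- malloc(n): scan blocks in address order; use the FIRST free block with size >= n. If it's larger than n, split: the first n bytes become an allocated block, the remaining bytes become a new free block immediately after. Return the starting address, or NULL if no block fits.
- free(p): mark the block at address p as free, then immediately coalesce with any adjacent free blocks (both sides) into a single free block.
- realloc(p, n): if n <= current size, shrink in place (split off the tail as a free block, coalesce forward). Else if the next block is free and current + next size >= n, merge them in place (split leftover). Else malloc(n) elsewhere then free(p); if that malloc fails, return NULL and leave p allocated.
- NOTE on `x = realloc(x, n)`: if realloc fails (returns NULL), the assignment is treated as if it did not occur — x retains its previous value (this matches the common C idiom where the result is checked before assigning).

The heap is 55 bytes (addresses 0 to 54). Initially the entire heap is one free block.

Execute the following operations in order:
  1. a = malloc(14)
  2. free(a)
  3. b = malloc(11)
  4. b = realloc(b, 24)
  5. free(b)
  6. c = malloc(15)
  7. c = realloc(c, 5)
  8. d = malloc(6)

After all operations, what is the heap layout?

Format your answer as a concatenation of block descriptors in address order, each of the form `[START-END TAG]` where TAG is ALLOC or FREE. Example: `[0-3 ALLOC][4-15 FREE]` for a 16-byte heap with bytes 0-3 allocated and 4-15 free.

Answer: [0-4 ALLOC][5-10 ALLOC][11-54 FREE]

Derivation:
Op 1: a = malloc(14) -> a = 0; heap: [0-13 ALLOC][14-54 FREE]
Op 2: free(a) -> (freed a); heap: [0-54 FREE]
Op 3: b = malloc(11) -> b = 0; heap: [0-10 ALLOC][11-54 FREE]
Op 4: b = realloc(b, 24) -> b = 0; heap: [0-23 ALLOC][24-54 FREE]
Op 5: free(b) -> (freed b); heap: [0-54 FREE]
Op 6: c = malloc(15) -> c = 0; heap: [0-14 ALLOC][15-54 FREE]
Op 7: c = realloc(c, 5) -> c = 0; heap: [0-4 ALLOC][5-54 FREE]
Op 8: d = malloc(6) -> d = 5; heap: [0-4 ALLOC][5-10 ALLOC][11-54 FREE]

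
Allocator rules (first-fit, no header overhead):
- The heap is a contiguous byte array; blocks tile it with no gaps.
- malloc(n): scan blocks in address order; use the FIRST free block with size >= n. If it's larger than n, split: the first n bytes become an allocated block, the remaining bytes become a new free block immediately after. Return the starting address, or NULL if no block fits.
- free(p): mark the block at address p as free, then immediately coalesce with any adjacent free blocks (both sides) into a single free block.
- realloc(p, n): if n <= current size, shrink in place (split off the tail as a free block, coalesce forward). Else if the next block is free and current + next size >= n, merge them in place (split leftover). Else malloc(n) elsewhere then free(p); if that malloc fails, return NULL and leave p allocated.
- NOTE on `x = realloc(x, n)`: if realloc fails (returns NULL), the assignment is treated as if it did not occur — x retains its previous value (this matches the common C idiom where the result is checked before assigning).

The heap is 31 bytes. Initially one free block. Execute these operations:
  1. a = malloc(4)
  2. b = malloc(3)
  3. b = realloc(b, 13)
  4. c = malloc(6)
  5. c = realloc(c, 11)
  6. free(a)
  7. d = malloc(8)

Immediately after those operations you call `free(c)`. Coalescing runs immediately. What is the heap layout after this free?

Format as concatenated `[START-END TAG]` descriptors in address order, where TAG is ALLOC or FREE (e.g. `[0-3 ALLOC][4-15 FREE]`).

Op 1: a = malloc(4) -> a = 0; heap: [0-3 ALLOC][4-30 FREE]
Op 2: b = malloc(3) -> b = 4; heap: [0-3 ALLOC][4-6 ALLOC][7-30 FREE]
Op 3: b = realloc(b, 13) -> b = 4; heap: [0-3 ALLOC][4-16 ALLOC][17-30 FREE]
Op 4: c = malloc(6) -> c = 17; heap: [0-3 ALLOC][4-16 ALLOC][17-22 ALLOC][23-30 FREE]
Op 5: c = realloc(c, 11) -> c = 17; heap: [0-3 ALLOC][4-16 ALLOC][17-27 ALLOC][28-30 FREE]
Op 6: free(a) -> (freed a); heap: [0-3 FREE][4-16 ALLOC][17-27 ALLOC][28-30 FREE]
Op 7: d = malloc(8) -> d = NULL; heap: [0-3 FREE][4-16 ALLOC][17-27 ALLOC][28-30 FREE]
free(c): c = 17 -> block [17-27 ALLOC]; mark free, coalesce with adjacent free neighbors -> [0-3 FREE][4-16 ALLOC][17-30 FREE]

Answer: [0-3 FREE][4-16 ALLOC][17-30 FREE]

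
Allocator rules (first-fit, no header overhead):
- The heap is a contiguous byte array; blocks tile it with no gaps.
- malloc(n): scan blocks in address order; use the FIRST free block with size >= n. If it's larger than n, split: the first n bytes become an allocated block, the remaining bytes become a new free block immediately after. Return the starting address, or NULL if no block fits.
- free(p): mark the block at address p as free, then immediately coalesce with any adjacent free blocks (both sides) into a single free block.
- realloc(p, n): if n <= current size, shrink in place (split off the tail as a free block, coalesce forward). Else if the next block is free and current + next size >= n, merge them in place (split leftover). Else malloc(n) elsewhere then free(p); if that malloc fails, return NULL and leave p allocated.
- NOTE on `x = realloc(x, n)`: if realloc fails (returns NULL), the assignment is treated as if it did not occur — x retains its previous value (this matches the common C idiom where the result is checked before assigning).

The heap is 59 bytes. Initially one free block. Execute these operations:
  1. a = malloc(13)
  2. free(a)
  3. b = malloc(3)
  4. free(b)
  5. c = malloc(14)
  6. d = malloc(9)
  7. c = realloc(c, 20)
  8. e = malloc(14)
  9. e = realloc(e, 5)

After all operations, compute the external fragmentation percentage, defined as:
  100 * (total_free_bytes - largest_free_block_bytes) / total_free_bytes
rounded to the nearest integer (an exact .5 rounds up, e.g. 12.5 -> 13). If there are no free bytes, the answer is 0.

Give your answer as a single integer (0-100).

Answer: 36

Derivation:
Op 1: a = malloc(13) -> a = 0; heap: [0-12 ALLOC][13-58 FREE]
Op 2: free(a) -> (freed a); heap: [0-58 FREE]
Op 3: b = malloc(3) -> b = 0; heap: [0-2 ALLOC][3-58 FREE]
Op 4: free(b) -> (freed b); heap: [0-58 FREE]
Op 5: c = malloc(14) -> c = 0; heap: [0-13 ALLOC][14-58 FREE]
Op 6: d = malloc(9) -> d = 14; heap: [0-13 ALLOC][14-22 ALLOC][23-58 FREE]
Op 7: c = realloc(c, 20) -> c = 23; heap: [0-13 FREE][14-22 ALLOC][23-42 ALLOC][43-58 FREE]
Op 8: e = malloc(14) -> e = 0; heap: [0-13 ALLOC][14-22 ALLOC][23-42 ALLOC][43-58 FREE]
Op 9: e = realloc(e, 5) -> e = 0; heap: [0-4 ALLOC][5-13 FREE][14-22 ALLOC][23-42 ALLOC][43-58 FREE]
Free blocks: [9 16] total_free=25 largest=16 -> 100*(25-16)/25 = 900/25 = 36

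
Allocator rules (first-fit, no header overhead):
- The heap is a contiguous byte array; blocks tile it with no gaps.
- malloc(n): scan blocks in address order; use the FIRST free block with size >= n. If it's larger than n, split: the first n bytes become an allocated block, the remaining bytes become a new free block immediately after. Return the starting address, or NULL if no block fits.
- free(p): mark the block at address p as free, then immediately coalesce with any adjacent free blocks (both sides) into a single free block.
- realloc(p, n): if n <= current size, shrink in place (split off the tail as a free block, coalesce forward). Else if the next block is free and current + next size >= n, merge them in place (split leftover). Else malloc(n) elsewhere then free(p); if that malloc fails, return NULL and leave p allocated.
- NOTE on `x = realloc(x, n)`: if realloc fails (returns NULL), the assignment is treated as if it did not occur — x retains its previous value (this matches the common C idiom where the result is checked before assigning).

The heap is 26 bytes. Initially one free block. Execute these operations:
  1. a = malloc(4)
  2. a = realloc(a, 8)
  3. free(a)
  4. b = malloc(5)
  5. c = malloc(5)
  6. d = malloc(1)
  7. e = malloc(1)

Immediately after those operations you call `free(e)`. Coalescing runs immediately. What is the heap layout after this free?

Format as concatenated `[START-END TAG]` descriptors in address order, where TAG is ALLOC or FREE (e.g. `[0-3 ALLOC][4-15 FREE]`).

Answer: [0-4 ALLOC][5-9 ALLOC][10-10 ALLOC][11-25 FREE]

Derivation:
Op 1: a = malloc(4) -> a = 0; heap: [0-3 ALLOC][4-25 FREE]
Op 2: a = realloc(a, 8) -> a = 0; heap: [0-7 ALLOC][8-25 FREE]
Op 3: free(a) -> (freed a); heap: [0-25 FREE]
Op 4: b = malloc(5) -> b = 0; heap: [0-4 ALLOC][5-25 FREE]
Op 5: c = malloc(5) -> c = 5; heap: [0-4 ALLOC][5-9 ALLOC][10-25 FREE]
Op 6: d = malloc(1) -> d = 10; heap: [0-4 ALLOC][5-9 ALLOC][10-10 ALLOC][11-25 FREE]
Op 7: e = malloc(1) -> e = 11; heap: [0-4 ALLOC][5-9 ALLOC][10-10 ALLOC][11-11 ALLOC][12-25 FREE]
free(e): e = 11 -> block [11-11 ALLOC]; mark free, coalesce with adjacent free neighbors -> [0-4 ALLOC][5-9 ALLOC][10-10 ALLOC][11-25 FREE]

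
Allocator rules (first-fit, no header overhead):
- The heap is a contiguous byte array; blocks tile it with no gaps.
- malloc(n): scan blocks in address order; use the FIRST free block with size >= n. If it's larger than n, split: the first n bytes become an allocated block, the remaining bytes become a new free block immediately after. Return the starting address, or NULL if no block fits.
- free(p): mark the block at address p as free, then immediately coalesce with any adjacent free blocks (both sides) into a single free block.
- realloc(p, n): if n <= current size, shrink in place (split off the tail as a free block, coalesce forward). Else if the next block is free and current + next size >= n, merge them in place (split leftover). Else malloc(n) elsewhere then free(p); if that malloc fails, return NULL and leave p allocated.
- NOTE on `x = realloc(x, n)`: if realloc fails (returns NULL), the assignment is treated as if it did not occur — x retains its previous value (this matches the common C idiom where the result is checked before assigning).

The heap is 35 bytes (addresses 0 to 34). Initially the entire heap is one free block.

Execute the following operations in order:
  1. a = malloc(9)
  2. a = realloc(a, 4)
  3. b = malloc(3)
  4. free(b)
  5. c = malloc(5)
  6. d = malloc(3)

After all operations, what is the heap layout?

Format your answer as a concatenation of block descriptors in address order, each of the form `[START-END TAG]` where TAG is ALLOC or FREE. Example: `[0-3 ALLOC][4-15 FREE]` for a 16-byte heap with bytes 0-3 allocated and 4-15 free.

Answer: [0-3 ALLOC][4-8 ALLOC][9-11 ALLOC][12-34 FREE]

Derivation:
Op 1: a = malloc(9) -> a = 0; heap: [0-8 ALLOC][9-34 FREE]
Op 2: a = realloc(a, 4) -> a = 0; heap: [0-3 ALLOC][4-34 FREE]
Op 3: b = malloc(3) -> b = 4; heap: [0-3 ALLOC][4-6 ALLOC][7-34 FREE]
Op 4: free(b) -> (freed b); heap: [0-3 ALLOC][4-34 FREE]
Op 5: c = malloc(5) -> c = 4; heap: [0-3 ALLOC][4-8 ALLOC][9-34 FREE]
Op 6: d = malloc(3) -> d = 9; heap: [0-3 ALLOC][4-8 ALLOC][9-11 ALLOC][12-34 FREE]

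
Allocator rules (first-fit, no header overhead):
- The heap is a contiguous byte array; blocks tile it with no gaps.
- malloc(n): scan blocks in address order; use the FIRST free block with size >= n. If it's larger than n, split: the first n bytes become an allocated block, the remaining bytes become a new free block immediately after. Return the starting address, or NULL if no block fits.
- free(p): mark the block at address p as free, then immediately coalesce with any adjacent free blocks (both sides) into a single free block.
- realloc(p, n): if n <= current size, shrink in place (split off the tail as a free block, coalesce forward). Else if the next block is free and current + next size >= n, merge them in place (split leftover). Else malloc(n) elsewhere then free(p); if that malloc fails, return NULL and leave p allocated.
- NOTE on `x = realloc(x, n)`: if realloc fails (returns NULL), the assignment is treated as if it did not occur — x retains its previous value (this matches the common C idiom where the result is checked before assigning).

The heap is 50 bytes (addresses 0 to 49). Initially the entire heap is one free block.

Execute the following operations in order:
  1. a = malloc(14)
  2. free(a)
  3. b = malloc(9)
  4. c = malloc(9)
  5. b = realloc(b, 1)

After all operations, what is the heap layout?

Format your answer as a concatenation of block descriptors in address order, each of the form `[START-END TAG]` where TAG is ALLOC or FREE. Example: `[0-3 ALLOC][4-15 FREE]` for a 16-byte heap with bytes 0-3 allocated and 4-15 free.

Op 1: a = malloc(14) -> a = 0; heap: [0-13 ALLOC][14-49 FREE]
Op 2: free(a) -> (freed a); heap: [0-49 FREE]
Op 3: b = malloc(9) -> b = 0; heap: [0-8 ALLOC][9-49 FREE]
Op 4: c = malloc(9) -> c = 9; heap: [0-8 ALLOC][9-17 ALLOC][18-49 FREE]
Op 5: b = realloc(b, 1) -> b = 0; heap: [0-0 ALLOC][1-8 FREE][9-17 ALLOC][18-49 FREE]

Answer: [0-0 ALLOC][1-8 FREE][9-17 ALLOC][18-49 FREE]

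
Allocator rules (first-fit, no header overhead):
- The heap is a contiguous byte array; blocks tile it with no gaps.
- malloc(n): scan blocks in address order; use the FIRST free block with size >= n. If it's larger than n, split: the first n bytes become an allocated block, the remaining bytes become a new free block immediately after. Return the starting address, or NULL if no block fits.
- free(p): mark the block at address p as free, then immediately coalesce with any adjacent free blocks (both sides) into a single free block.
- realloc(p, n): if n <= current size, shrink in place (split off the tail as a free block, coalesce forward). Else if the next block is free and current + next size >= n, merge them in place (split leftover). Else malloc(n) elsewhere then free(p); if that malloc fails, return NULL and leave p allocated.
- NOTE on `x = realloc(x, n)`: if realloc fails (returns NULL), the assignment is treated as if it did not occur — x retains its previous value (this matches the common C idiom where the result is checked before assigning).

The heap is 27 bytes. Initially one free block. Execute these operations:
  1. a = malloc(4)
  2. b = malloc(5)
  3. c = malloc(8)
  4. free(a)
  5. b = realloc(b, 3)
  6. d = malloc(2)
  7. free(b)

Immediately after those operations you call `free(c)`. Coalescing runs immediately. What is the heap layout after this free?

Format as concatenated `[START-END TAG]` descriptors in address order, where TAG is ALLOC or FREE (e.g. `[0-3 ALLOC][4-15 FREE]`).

Answer: [0-1 ALLOC][2-26 FREE]

Derivation:
Op 1: a = malloc(4) -> a = 0; heap: [0-3 ALLOC][4-26 FREE]
Op 2: b = malloc(5) -> b = 4; heap: [0-3 ALLOC][4-8 ALLOC][9-26 FREE]
Op 3: c = malloc(8) -> c = 9; heap: [0-3 ALLOC][4-8 ALLOC][9-16 ALLOC][17-26 FREE]
Op 4: free(a) -> (freed a); heap: [0-3 FREE][4-8 ALLOC][9-16 ALLOC][17-26 FREE]
Op 5: b = realloc(b, 3) -> b = 4; heap: [0-3 FREE][4-6 ALLOC][7-8 FREE][9-16 ALLOC][17-26 FREE]
Op 6: d = malloc(2) -> d = 0; heap: [0-1 ALLOC][2-3 FREE][4-6 ALLOC][7-8 FREE][9-16 ALLOC][17-26 FREE]
Op 7: free(b) -> (freed b); heap: [0-1 ALLOC][2-8 FREE][9-16 ALLOC][17-26 FREE]
free(c): c = 9 -> block [9-16 ALLOC]; mark free, coalesce with adjacent free neighbors -> [0-1 ALLOC][2-26 FREE]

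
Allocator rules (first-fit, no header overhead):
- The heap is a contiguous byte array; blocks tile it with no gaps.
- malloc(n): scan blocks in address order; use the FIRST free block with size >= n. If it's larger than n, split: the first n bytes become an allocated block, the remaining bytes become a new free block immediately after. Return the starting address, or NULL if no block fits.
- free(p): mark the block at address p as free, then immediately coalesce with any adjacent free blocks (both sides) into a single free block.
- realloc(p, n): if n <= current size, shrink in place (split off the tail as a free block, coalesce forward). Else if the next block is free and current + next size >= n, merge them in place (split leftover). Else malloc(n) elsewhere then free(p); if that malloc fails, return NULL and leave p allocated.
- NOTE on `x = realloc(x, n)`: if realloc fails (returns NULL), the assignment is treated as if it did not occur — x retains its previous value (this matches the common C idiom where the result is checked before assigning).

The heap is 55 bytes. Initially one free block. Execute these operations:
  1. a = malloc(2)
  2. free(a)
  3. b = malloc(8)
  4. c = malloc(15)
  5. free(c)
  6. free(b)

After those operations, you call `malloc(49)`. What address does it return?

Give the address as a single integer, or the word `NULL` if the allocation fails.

Op 1: a = malloc(2) -> a = 0; heap: [0-1 ALLOC][2-54 FREE]
Op 2: free(a) -> (freed a); heap: [0-54 FREE]
Op 3: b = malloc(8) -> b = 0; heap: [0-7 ALLOC][8-54 FREE]
Op 4: c = malloc(15) -> c = 8; heap: [0-7 ALLOC][8-22 ALLOC][23-54 FREE]
Op 5: free(c) -> (freed c); heap: [0-7 ALLOC][8-54 FREE]
Op 6: free(b) -> (freed b); heap: [0-54 FREE]
malloc(49): first-fit scan over [0-54 FREE] -> 0

Answer: 0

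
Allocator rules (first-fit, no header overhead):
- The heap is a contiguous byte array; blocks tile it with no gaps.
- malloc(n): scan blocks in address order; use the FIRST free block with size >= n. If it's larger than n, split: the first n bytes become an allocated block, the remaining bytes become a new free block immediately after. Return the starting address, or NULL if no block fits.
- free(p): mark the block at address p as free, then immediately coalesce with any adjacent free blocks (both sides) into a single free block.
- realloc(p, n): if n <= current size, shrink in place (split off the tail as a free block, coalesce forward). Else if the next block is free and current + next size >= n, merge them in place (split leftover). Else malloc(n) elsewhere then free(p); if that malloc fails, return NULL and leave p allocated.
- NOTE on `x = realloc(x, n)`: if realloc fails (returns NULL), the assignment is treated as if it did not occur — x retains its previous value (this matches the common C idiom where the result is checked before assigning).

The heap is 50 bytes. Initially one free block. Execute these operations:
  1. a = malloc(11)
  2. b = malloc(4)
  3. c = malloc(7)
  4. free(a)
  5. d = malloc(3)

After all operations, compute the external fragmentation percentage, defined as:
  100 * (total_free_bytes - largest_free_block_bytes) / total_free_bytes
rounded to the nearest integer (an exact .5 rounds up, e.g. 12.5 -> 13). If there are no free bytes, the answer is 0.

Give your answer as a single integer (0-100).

Op 1: a = malloc(11) -> a = 0; heap: [0-10 ALLOC][11-49 FREE]
Op 2: b = malloc(4) -> b = 11; heap: [0-10 ALLOC][11-14 ALLOC][15-49 FREE]
Op 3: c = malloc(7) -> c = 15; heap: [0-10 ALLOC][11-14 ALLOC][15-21 ALLOC][22-49 FREE]
Op 4: free(a) -> (freed a); heap: [0-10 FREE][11-14 ALLOC][15-21 ALLOC][22-49 FREE]
Op 5: d = malloc(3) -> d = 0; heap: [0-2 ALLOC][3-10 FREE][11-14 ALLOC][15-21 ALLOC][22-49 FREE]
Free blocks: [8 28] total_free=36 largest=28 -> 100*(36-28)/36 = 800/36 ≈ 22.222 -> rounds to 22

Answer: 22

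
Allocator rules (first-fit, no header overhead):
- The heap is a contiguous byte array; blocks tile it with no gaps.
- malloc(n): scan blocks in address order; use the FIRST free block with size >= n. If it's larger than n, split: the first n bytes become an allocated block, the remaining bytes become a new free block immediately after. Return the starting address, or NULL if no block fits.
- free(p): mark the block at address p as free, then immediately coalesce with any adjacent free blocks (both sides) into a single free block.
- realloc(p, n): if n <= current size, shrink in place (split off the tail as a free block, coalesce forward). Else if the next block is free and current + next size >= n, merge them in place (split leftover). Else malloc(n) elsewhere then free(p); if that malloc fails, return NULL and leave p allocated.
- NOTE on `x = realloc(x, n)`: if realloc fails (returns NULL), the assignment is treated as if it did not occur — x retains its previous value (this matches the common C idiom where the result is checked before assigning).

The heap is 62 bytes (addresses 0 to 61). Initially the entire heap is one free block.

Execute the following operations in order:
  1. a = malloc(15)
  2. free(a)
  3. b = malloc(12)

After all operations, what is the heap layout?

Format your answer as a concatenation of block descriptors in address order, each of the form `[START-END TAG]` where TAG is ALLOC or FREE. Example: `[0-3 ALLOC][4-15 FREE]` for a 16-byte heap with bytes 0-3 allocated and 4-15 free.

Op 1: a = malloc(15) -> a = 0; heap: [0-14 ALLOC][15-61 FREE]
Op 2: free(a) -> (freed a); heap: [0-61 FREE]
Op 3: b = malloc(12) -> b = 0; heap: [0-11 ALLOC][12-61 FREE]

Answer: [0-11 ALLOC][12-61 FREE]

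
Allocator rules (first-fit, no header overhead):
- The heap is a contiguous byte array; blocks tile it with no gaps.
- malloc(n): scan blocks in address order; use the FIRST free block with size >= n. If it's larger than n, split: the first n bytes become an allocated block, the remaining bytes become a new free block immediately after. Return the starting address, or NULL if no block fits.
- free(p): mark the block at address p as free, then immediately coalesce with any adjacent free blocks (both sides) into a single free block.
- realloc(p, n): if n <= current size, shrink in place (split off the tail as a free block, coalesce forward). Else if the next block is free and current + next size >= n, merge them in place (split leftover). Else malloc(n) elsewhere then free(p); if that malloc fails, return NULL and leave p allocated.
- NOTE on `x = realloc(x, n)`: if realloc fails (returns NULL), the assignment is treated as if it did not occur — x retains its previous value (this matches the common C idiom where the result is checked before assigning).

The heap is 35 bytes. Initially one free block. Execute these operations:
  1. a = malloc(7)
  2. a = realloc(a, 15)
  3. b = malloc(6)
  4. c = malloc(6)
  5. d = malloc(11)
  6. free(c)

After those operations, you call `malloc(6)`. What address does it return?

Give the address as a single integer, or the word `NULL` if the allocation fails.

Answer: 21

Derivation:
Op 1: a = malloc(7) -> a = 0; heap: [0-6 ALLOC][7-34 FREE]
Op 2: a = realloc(a, 15) -> a = 0; heap: [0-14 ALLOC][15-34 FREE]
Op 3: b = malloc(6) -> b = 15; heap: [0-14 ALLOC][15-20 ALLOC][21-34 FREE]
Op 4: c = malloc(6) -> c = 21; heap: [0-14 ALLOC][15-20 ALLOC][21-26 ALLOC][27-34 FREE]
Op 5: d = malloc(11) -> d = NULL; heap: [0-14 ALLOC][15-20 ALLOC][21-26 ALLOC][27-34 FREE]
Op 6: free(c) -> (freed c); heap: [0-14 ALLOC][15-20 ALLOC][21-34 FREE]
malloc(6): first-fit scan over [0-14 ALLOC][15-20 ALLOC][21-34 FREE] -> 21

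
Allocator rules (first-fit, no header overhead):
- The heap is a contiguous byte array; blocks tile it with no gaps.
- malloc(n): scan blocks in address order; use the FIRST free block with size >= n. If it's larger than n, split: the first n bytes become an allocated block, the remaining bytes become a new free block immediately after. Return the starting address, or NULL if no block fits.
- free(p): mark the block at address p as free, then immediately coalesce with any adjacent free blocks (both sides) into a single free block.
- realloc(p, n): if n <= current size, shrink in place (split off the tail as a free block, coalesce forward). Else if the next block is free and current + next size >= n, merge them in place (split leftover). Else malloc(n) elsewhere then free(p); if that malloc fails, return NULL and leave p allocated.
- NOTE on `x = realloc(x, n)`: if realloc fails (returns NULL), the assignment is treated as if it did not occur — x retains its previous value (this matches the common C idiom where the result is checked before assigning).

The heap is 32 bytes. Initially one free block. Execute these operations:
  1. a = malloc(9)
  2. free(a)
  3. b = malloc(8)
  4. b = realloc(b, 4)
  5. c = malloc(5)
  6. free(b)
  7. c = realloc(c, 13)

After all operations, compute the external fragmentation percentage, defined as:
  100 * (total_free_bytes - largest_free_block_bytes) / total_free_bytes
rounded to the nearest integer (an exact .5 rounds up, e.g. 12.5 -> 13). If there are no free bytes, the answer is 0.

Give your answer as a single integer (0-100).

Op 1: a = malloc(9) -> a = 0; heap: [0-8 ALLOC][9-31 FREE]
Op 2: free(a) -> (freed a); heap: [0-31 FREE]
Op 3: b = malloc(8) -> b = 0; heap: [0-7 ALLOC][8-31 FREE]
Op 4: b = realloc(b, 4) -> b = 0; heap: [0-3 ALLOC][4-31 FREE]
Op 5: c = malloc(5) -> c = 4; heap: [0-3 ALLOC][4-8 ALLOC][9-31 FREE]
Op 6: free(b) -> (freed b); heap: [0-3 FREE][4-8 ALLOC][9-31 FREE]
Op 7: c = realloc(c, 13) -> c = 4; heap: [0-3 FREE][4-16 ALLOC][17-31 FREE]
Free blocks: [4 15] total_free=19 largest=15 -> 100*(19-15)/19 = 400/19 ≈ 21.053 -> rounds to 21

Answer: 21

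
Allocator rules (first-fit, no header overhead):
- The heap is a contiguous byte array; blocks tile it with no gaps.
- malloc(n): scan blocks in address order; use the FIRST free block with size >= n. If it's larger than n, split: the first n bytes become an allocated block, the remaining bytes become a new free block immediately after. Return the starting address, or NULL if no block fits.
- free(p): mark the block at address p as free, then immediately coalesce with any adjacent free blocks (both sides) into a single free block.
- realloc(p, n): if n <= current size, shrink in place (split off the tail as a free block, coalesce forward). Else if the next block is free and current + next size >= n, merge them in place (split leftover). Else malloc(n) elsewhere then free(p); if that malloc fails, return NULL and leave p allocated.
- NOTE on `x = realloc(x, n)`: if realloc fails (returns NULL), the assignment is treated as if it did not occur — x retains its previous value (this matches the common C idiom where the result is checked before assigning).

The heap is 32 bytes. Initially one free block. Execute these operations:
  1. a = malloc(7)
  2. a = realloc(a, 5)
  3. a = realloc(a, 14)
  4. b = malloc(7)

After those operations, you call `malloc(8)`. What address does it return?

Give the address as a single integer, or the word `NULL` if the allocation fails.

Op 1: a = malloc(7) -> a = 0; heap: [0-6 ALLOC][7-31 FREE]
Op 2: a = realloc(a, 5) -> a = 0; heap: [0-4 ALLOC][5-31 FREE]
Op 3: a = realloc(a, 14) -> a = 0; heap: [0-13 ALLOC][14-31 FREE]
Op 4: b = malloc(7) -> b = 14; heap: [0-13 ALLOC][14-20 ALLOC][21-31 FREE]
malloc(8): first-fit scan over [0-13 ALLOC][14-20 ALLOC][21-31 FREE] -> 21

Answer: 21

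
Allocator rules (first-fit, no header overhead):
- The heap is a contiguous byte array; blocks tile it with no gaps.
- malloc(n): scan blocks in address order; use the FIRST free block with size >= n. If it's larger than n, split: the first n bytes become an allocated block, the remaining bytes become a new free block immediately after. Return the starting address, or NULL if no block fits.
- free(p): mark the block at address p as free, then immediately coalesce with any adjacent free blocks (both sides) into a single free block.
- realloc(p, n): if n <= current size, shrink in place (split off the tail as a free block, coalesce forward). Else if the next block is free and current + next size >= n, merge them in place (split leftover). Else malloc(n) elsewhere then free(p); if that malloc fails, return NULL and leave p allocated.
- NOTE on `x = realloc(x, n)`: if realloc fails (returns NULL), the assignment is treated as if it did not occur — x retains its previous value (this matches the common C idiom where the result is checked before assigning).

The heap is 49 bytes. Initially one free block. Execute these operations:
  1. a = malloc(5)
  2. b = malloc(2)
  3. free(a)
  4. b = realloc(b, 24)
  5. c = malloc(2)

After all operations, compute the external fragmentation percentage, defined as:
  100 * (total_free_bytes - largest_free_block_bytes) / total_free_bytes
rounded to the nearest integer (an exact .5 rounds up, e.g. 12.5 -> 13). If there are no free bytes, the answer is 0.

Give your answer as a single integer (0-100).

Op 1: a = malloc(5) -> a = 0; heap: [0-4 ALLOC][5-48 FREE]
Op 2: b = malloc(2) -> b = 5; heap: [0-4 ALLOC][5-6 ALLOC][7-48 FREE]
Op 3: free(a) -> (freed a); heap: [0-4 FREE][5-6 ALLOC][7-48 FREE]
Op 4: b = realloc(b, 24) -> b = 5; heap: [0-4 FREE][5-28 ALLOC][29-48 FREE]
Op 5: c = malloc(2) -> c = 0; heap: [0-1 ALLOC][2-4 FREE][5-28 ALLOC][29-48 FREE]
Free blocks: [3 20] total_free=23 largest=20 -> 100*(23-20)/23 = 300/23 ≈ 13.043 -> rounds to 13

Answer: 13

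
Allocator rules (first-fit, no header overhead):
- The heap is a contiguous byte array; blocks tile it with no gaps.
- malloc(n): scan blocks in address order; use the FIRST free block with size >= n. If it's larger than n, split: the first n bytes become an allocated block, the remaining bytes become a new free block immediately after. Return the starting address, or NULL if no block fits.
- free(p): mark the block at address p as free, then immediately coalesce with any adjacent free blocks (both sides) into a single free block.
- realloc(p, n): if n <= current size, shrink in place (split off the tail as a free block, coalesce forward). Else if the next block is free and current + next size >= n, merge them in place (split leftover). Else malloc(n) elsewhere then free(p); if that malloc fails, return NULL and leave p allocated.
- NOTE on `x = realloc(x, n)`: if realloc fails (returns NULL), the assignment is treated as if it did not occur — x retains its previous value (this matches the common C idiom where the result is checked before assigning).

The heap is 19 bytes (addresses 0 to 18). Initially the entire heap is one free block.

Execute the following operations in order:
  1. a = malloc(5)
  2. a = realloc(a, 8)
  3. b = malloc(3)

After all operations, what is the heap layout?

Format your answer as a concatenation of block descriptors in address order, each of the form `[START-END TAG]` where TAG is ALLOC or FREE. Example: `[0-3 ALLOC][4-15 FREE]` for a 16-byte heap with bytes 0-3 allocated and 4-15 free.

Answer: [0-7 ALLOC][8-10 ALLOC][11-18 FREE]

Derivation:
Op 1: a = malloc(5) -> a = 0; heap: [0-4 ALLOC][5-18 FREE]
Op 2: a = realloc(a, 8) -> a = 0; heap: [0-7 ALLOC][8-18 FREE]
Op 3: b = malloc(3) -> b = 8; heap: [0-7 ALLOC][8-10 ALLOC][11-18 FREE]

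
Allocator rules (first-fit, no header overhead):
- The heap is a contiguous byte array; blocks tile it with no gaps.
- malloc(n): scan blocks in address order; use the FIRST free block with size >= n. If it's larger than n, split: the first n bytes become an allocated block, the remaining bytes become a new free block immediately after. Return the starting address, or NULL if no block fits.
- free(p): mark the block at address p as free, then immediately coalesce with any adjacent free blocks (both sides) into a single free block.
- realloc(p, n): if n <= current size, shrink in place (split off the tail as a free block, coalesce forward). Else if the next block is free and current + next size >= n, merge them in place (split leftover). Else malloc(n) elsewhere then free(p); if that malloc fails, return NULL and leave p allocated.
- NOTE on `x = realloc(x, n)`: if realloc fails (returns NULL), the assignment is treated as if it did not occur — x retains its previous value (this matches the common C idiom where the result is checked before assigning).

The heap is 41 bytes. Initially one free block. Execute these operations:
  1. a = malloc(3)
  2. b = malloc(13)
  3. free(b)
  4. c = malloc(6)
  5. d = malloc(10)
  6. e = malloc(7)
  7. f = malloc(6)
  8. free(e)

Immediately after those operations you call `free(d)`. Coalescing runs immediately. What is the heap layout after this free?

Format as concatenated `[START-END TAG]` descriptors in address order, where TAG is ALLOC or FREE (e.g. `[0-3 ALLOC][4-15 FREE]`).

Op 1: a = malloc(3) -> a = 0; heap: [0-2 ALLOC][3-40 FREE]
Op 2: b = malloc(13) -> b = 3; heap: [0-2 ALLOC][3-15 ALLOC][16-40 FREE]
Op 3: free(b) -> (freed b); heap: [0-2 ALLOC][3-40 FREE]
Op 4: c = malloc(6) -> c = 3; heap: [0-2 ALLOC][3-8 ALLOC][9-40 FREE]
Op 5: d = malloc(10) -> d = 9; heap: [0-2 ALLOC][3-8 ALLOC][9-18 ALLOC][19-40 FREE]
Op 6: e = malloc(7) -> e = 19; heap: [0-2 ALLOC][3-8 ALLOC][9-18 ALLOC][19-25 ALLOC][26-40 FREE]
Op 7: f = malloc(6) -> f = 26; heap: [0-2 ALLOC][3-8 ALLOC][9-18 ALLOC][19-25 ALLOC][26-31 ALLOC][32-40 FREE]
Op 8: free(e) -> (freed e); heap: [0-2 ALLOC][3-8 ALLOC][9-18 ALLOC][19-25 FREE][26-31 ALLOC][32-40 FREE]
free(d): d = 9 -> block [9-18 ALLOC]; mark free, coalesce with adjacent free neighbors -> [0-2 ALLOC][3-8 ALLOC][9-25 FREE][26-31 ALLOC][32-40 FREE]

Answer: [0-2 ALLOC][3-8 ALLOC][9-25 FREE][26-31 ALLOC][32-40 FREE]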